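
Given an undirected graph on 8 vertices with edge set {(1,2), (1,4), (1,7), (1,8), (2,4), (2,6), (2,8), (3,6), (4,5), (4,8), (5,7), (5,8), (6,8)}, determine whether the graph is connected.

Step 1: Build adjacency list from edges:
  1: 2, 4, 7, 8
  2: 1, 4, 6, 8
  3: 6
  4: 1, 2, 5, 8
  5: 4, 7, 8
  6: 2, 3, 8
  7: 1, 5
  8: 1, 2, 4, 5, 6

Step 2: Run BFS/DFS from vertex 1:
  Visited: {1, 2, 4, 7, 8, 6, 5, 3}
  Reached 8 of 8 vertices

Step 3: All 8 vertices reached from vertex 1, so the graph is connected.
Answer: Yes, the graph is connected.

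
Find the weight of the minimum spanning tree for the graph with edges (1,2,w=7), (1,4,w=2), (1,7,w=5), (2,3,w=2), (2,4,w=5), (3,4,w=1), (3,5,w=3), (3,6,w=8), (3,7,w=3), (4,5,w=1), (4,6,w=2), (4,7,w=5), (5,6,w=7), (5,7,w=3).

Apply Kruskal's algorithm (sort edges by weight, add if no cycle):

Sorted edges by weight:
  (3,4) w=1
  (4,5) w=1
  (1,4) w=2
  (2,3) w=2
  (4,6) w=2
  (3,5) w=3
  (3,7) w=3
  (5,7) w=3
  (1,7) w=5
  (2,4) w=5
  (4,7) w=5
  (1,2) w=7
  (5,6) w=7
  (3,6) w=8

Add edge (3,4) w=1 -- no cycle. Running total: 1
Add edge (4,5) w=1 -- no cycle. Running total: 2
Add edge (1,4) w=2 -- no cycle. Running total: 4
Add edge (2,3) w=2 -- no cycle. Running total: 6
Add edge (4,6) w=2 -- no cycle. Running total: 8
Skip edge (3,5) w=3 -- would create cycle
Add edge (3,7) w=3 -- no cycle. Running total: 11

MST edges: (3,4,w=1), (4,5,w=1), (1,4,w=2), (2,3,w=2), (4,6,w=2), (3,7,w=3)
Total MST weight: 1 + 1 + 2 + 2 + 2 + 3 = 11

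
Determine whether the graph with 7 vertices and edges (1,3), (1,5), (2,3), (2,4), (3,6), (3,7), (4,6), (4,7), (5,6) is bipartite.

Step 1: Attempt 2-coloring using BFS:
  Start at vertex 1, assign color 0
  Color vertex 3 with color 1 (neighbor of 1)
  Color vertex 5 with color 1 (neighbor of 1)
  Color vertex 2 with color 0 (neighbor of 3)
  Color vertex 6 with color 0 (neighbor of 3)
  Color vertex 7 with color 0 (neighbor of 3)
  Color vertex 4 with color 1 (neighbor of 2)

Step 2: 2-coloring succeeded. No conflicts found.
  Set A (color 0): {1, 2, 6, 7}
  Set B (color 1): {3, 4, 5}

The graph is bipartite with partition {1, 2, 6, 7}, {3, 4, 5}.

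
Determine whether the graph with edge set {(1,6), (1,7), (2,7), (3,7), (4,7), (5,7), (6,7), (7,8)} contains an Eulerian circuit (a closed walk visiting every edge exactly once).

Step 1: Find the degree of each vertex:
  deg(1) = 2
  deg(2) = 1
  deg(3) = 1
  deg(4) = 1
  deg(5) = 1
  deg(6) = 2
  deg(7) = 7
  deg(8) = 1

Step 2: Count vertices with odd degree:
  Odd-degree vertices: 2, 3, 4, 5, 7, 8 (6 total)

Step 3: Apply Euler's theorem:
  - Eulerian circuit exists iff graph is connected and all vertices have even degree
  - Eulerian path exists iff graph is connected and has 0 or 2 odd-degree vertices

Graph has 6 odd-degree vertices (need 0 or 2).
Neither Eulerian path nor Eulerian circuit exists.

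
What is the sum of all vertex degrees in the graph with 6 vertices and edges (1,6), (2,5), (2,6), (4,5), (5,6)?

Step 1: Count edges incident to each vertex:
  deg(1) = 1 (neighbors: 6)
  deg(2) = 2 (neighbors: 5, 6)
  deg(3) = 0 (neighbors: none)
  deg(4) = 1 (neighbors: 5)
  deg(5) = 3 (neighbors: 2, 4, 6)
  deg(6) = 3 (neighbors: 1, 2, 5)

Step 2: Sum all degrees:
  1 + 2 + 0 + 1 + 3 + 3 = 10

Verification: sum of degrees = 2 * |E| = 2 * 5 = 10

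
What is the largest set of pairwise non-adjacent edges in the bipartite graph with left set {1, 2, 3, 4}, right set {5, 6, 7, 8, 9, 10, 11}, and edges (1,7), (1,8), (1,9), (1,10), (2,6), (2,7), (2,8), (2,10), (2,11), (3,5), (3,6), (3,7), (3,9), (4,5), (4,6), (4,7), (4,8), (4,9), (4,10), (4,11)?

Step 1: List the neighbors of each left vertex:
  1: 7, 8, 9, 10
  2: 6, 7, 8, 10, 11
  3: 5, 6, 7, 9
  4: 5, 6, 7, 8, 9, 10, 11

Step 2: Greedily match left vertices, then look for augmenting paths:
  Match 1 -- 7
  Match 2 -- 6
  Match 3 -- 5
  Match 4 -- 8
  No augmenting path remains.

Step 3: Verify this is maximum:
  Matching size 4 = min(|L|, |R|) = min(4, 7), which is an upper bound, so this matching is maximum.

Maximum matching: {(1,7), (2,6), (3,5), (4,8)}
Size: 4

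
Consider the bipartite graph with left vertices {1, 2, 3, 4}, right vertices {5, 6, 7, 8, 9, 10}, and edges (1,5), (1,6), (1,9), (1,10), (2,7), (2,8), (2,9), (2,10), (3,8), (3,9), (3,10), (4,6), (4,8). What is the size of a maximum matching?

Step 1: List the neighbors of each left vertex:
  1: 5, 6, 9, 10
  2: 7, 8, 9, 10
  3: 8, 9, 10
  4: 6, 8

Step 2: Greedily match left vertices, then look for augmenting paths:
  Match 1 -- 5
  Match 2 -- 7
  Match 3 -- 8
  Match 4 -- 6
  No augmenting path remains.

Step 3: Verify this is maximum:
  Matching size 4 = min(|L|, |R|) = min(4, 6), which is an upper bound, so this matching is maximum.

Maximum matching: {(1,5), (2,7), (3,8), (4,6)}
Size: 4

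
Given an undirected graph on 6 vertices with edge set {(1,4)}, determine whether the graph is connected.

Step 1: Build adjacency list from edges:
  1: 4
  2: (none)
  3: (none)
  4: 1
  5: (none)
  6: (none)

Step 2: Run BFS/DFS from vertex 1:
  Visited: {1, 4}
  Reached 2 of 6 vertices

Step 3: Only 2 of 6 vertices reached. Graph is disconnected.
Connected components: {1, 4}, {2}, {3}, {5}, {6}
Answer: No, the graph is not connected (5 components).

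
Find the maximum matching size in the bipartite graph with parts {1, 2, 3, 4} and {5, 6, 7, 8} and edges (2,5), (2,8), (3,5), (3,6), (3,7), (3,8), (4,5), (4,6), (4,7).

Step 1: List the neighbors of each left vertex:
  1: (none)
  2: 5, 8
  3: 5, 6, 7, 8
  4: 5, 6, 7

Step 2: Greedily match left vertices, then look for augmenting paths:
  Match 2 -- 5
  Match 3 -- 6
  Match 4 -- 7
  No augmenting path remains.

Step 3: Verify this is maximum:
  Matching has size 3. The vertex set {2, 3, 4} covers every edge and has size 3; any matching has at most one edge per cover vertex, so 3 is maximum (König's theorem).

Maximum matching: {(2,5), (3,6), (4,7)}
Size: 3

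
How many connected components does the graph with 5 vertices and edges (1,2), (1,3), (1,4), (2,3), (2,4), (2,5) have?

Step 1: Build adjacency list from edges:
  1: 2, 3, 4
  2: 1, 3, 4, 5
  3: 1, 2
  4: 1, 2
  5: 2

Step 2: Run BFS/DFS from vertex 1:
  Visited: {1, 2, 3, 4, 5}
  Reached 5 of 5 vertices

Step 3: All 5 vertices reached from vertex 1, so the graph is connected.
Number of connected components: 1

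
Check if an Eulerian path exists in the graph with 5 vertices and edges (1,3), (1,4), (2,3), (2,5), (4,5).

Step 1: Find the degree of each vertex:
  deg(1) = 2
  deg(2) = 2
  deg(3) = 2
  deg(4) = 2
  deg(5) = 2

Step 2: Count vertices with odd degree:
  All vertices have even degree (0 odd-degree vertices)

Step 3: Apply Euler's theorem:
  - Eulerian circuit exists iff graph is connected and all vertices have even degree
  - Eulerian path exists iff graph is connected and has 0 or 2 odd-degree vertices

Graph is connected with 0 odd-degree vertices.
Both Eulerian circuit and Eulerian path exist.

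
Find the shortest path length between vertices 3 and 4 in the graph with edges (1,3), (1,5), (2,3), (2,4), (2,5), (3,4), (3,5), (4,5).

Step 1: Build adjacency list:
  1: 3, 5
  2: 3, 4, 5
  3: 1, 2, 4, 5
  4: 2, 3, 5
  5: 1, 2, 3, 4

Step 2: BFS from vertex 3 to find shortest path to 4:
  vertex 1 reached at distance 1
  vertex 2 reached at distance 1
  vertex 4 reached at distance 1

Step 3: Shortest path: 3 -> 4
Path length: 1 edge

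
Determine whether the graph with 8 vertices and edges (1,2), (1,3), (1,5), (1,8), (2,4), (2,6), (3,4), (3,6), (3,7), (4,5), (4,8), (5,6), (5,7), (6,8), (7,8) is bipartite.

Step 1: Attempt 2-coloring using BFS:
  Start at vertex 1, assign color 0
  Color vertex 2 with color 1 (neighbor of 1)
  Color vertex 3 with color 1 (neighbor of 1)
  Color vertex 5 with color 1 (neighbor of 1)
  Color vertex 8 with color 1 (neighbor of 1)
  Color vertex 4 with color 0 (neighbor of 2)
  Color vertex 6 with color 0 (neighbor of 2)
  Color vertex 7 with color 0 (neighbor of 3)

Step 2: 2-coloring succeeded. No conflicts found.
  Set A (color 0): {1, 4, 6, 7}
  Set B (color 1): {2, 3, 5, 8}

The graph is bipartite with partition {1, 4, 6, 7}, {2, 3, 5, 8}.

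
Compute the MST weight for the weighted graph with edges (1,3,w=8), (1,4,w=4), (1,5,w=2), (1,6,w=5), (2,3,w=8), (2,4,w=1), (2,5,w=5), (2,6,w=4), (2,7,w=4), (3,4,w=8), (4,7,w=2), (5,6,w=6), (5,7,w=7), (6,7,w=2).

Apply Kruskal's algorithm (sort edges by weight, add if no cycle):

Sorted edges by weight:
  (2,4) w=1
  (1,5) w=2
  (4,7) w=2
  (6,7) w=2
  (1,4) w=4
  (2,7) w=4
  (2,6) w=4
  (1,6) w=5
  (2,5) w=5
  (5,6) w=6
  (5,7) w=7
  (1,3) w=8
  (2,3) w=8
  (3,4) w=8

Add edge (2,4) w=1 -- no cycle. Running total: 1
Add edge (1,5) w=2 -- no cycle. Running total: 3
Add edge (4,7) w=2 -- no cycle. Running total: 5
Add edge (6,7) w=2 -- no cycle. Running total: 7
Add edge (1,4) w=4 -- no cycle. Running total: 11
Skip edge (2,7) w=4 -- would create cycle
Skip edge (2,6) w=4 -- would create cycle
Skip edge (1,6) w=5 -- would create cycle
Skip edge (2,5) w=5 -- would create cycle
Skip edge (5,6) w=6 -- would create cycle
Skip edge (5,7) w=7 -- would create cycle
Add edge (1,3) w=8 -- no cycle. Running total: 19

MST edges: (2,4,w=1), (1,5,w=2), (4,7,w=2), (6,7,w=2), (1,4,w=4), (1,3,w=8)
Total MST weight: 1 + 2 + 2 + 2 + 4 + 8 = 19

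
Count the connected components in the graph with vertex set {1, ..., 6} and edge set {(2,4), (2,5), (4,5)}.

Step 1: Build adjacency list from edges:
  1: (none)
  2: 4, 5
  3: (none)
  4: 2, 5
  5: 2, 4
  6: (none)

Step 2: Run BFS/DFS from vertex 1:
  Visited: {1}
  Reached 1 of 6 vertices

Step 3: Only 1 of 6 vertices reached. Graph is disconnected.
Connected components: {1}, {2, 4, 5}, {3}, {6}
Number of connected components: 4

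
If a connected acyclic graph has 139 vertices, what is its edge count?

A tree on n vertices always has exactly n - 1 edges.
For n = 139: edges = 139 - 1 = 138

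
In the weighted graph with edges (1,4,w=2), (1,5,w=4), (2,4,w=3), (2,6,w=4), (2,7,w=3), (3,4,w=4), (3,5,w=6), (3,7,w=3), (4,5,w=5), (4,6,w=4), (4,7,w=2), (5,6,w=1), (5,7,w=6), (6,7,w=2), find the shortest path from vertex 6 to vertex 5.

Step 1: Build adjacency list with weights:
  1: 4(w=2), 5(w=4)
  2: 4(w=3), 6(w=4), 7(w=3)
  3: 4(w=4), 5(w=6), 7(w=3)
  4: 1(w=2), 2(w=3), 3(w=4), 5(w=5), 6(w=4), 7(w=2)
  5: 1(w=4), 3(w=6), 4(w=5), 6(w=1), 7(w=6)
  6: 2(w=4), 4(w=4), 5(w=1), 7(w=2)
  7: 2(w=3), 3(w=3), 4(w=2), 5(w=6), 6(w=2)

Step 2: Apply Dijkstra's algorithm from vertex 6:
  Visit vertex 6 (distance=0)
    Update dist[2] = 4
    Update dist[4] = 4
    Update dist[5] = 1
    Update dist[7] = 2
  Visit vertex 5 (distance=1)
    Update dist[1] = 5
    Update dist[3] = 7

Step 3: Shortest path: 6 -> 5
Total weight: 1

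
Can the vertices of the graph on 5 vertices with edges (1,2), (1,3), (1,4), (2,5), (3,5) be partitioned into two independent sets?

Step 1: Attempt 2-coloring using BFS:
  Start at vertex 1, assign color 0
  Color vertex 2 with color 1 (neighbor of 1)
  Color vertex 3 with color 1 (neighbor of 1)
  Color vertex 4 with color 1 (neighbor of 1)
  Color vertex 5 with color 0 (neighbor of 2)

Step 2: 2-coloring succeeded. No conflicts found.
  Set A (color 0): {1, 5}
  Set B (color 1): {2, 3, 4}

The graph is bipartite with partition {1, 5}, {2, 3, 4}.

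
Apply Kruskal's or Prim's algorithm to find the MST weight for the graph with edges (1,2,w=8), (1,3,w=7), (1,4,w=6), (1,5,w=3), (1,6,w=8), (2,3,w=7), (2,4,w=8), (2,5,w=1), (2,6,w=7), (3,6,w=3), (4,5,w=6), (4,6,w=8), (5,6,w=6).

Apply Kruskal's algorithm (sort edges by weight, add if no cycle):

Sorted edges by weight:
  (2,5) w=1
  (1,5) w=3
  (3,6) w=3
  (1,4) w=6
  (4,5) w=6
  (5,6) w=6
  (1,3) w=7
  (2,3) w=7
  (2,6) w=7
  (1,2) w=8
  (1,6) w=8
  (2,4) w=8
  (4,6) w=8

Add edge (2,5) w=1 -- no cycle. Running total: 1
Add edge (1,5) w=3 -- no cycle. Running total: 4
Add edge (3,6) w=3 -- no cycle. Running total: 7
Add edge (1,4) w=6 -- no cycle. Running total: 13
Skip edge (4,5) w=6 -- would create cycle
Add edge (5,6) w=6 -- no cycle. Running total: 19

MST edges: (2,5,w=1), (1,5,w=3), (3,6,w=3), (1,4,w=6), (5,6,w=6)
Total MST weight: 1 + 3 + 3 + 6 + 6 = 19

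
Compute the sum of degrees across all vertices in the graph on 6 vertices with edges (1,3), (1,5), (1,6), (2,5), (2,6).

Step 1: Count edges incident to each vertex:
  deg(1) = 3 (neighbors: 3, 5, 6)
  deg(2) = 2 (neighbors: 5, 6)
  deg(3) = 1 (neighbors: 1)
  deg(4) = 0 (neighbors: none)
  deg(5) = 2 (neighbors: 1, 2)
  deg(6) = 2 (neighbors: 1, 2)

Step 2: Sum all degrees:
  3 + 2 + 1 + 0 + 2 + 2 = 10

Verification: sum of degrees = 2 * |E| = 2 * 5 = 10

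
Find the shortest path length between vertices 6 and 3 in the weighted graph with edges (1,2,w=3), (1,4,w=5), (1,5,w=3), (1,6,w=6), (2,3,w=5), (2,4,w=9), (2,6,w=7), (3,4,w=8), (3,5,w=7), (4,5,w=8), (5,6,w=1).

Step 1: Build adjacency list with weights:
  1: 2(w=3), 4(w=5), 5(w=3), 6(w=6)
  2: 1(w=3), 3(w=5), 4(w=9), 6(w=7)
  3: 2(w=5), 4(w=8), 5(w=7)
  4: 1(w=5), 2(w=9), 3(w=8), 5(w=8)
  5: 1(w=3), 3(w=7), 4(w=8), 6(w=1)
  6: 1(w=6), 2(w=7), 5(w=1)

Step 2: Apply Dijkstra's algorithm from vertex 6:
  Visit vertex 6 (distance=0)
    Update dist[1] = 6
    Update dist[2] = 7
    Update dist[5] = 1
  Visit vertex 5 (distance=1)
    Update dist[1] = 4
    Update dist[3] = 8
    Update dist[4] = 9
  Visit vertex 1 (distance=4)
  Visit vertex 2 (distance=7)
  Visit vertex 3 (distance=8)

Step 3: Shortest path: 6 -> 5 -> 3
Total weight: 1 + 7 = 8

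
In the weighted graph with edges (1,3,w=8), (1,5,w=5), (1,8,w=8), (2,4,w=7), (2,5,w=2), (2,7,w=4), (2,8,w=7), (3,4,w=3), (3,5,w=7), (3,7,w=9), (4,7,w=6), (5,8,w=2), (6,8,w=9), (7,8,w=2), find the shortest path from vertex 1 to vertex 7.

Step 1: Build adjacency list with weights:
  1: 3(w=8), 5(w=5), 8(w=8)
  2: 4(w=7), 5(w=2), 7(w=4), 8(w=7)
  3: 1(w=8), 4(w=3), 5(w=7), 7(w=9)
  4: 2(w=7), 3(w=3), 7(w=6)
  5: 1(w=5), 2(w=2), 3(w=7), 8(w=2)
  6: 8(w=9)
  7: 2(w=4), 3(w=9), 4(w=6), 8(w=2)
  8: 1(w=8), 2(w=7), 5(w=2), 6(w=9), 7(w=2)

Step 2: Apply Dijkstra's algorithm from vertex 1:
  Visit vertex 1 (distance=0)
    Update dist[3] = 8
    Update dist[5] = 5
    Update dist[8] = 8
  Visit vertex 5 (distance=5)
    Update dist[2] = 7
    Update dist[8] = 7
  Visit vertex 2 (distance=7)
    Update dist[4] = 14
    Update dist[7] = 11
  Visit vertex 8 (distance=7)
    Update dist[6] = 16
    Update dist[7] = 9
  Visit vertex 3 (distance=8)
    Update dist[4] = 11
  Visit vertex 7 (distance=9)

Step 3: Shortest path: 1 -> 5 -> 8 -> 7
Total weight: 5 + 2 + 2 = 9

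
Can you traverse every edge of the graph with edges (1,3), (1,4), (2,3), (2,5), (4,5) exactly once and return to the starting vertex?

Step 1: Find the degree of each vertex:
  deg(1) = 2
  deg(2) = 2
  deg(3) = 2
  deg(4) = 2
  deg(5) = 2

Step 2: Count vertices with odd degree:
  All vertices have even degree (0 odd-degree vertices)

Step 3: Apply Euler's theorem:
  - Eulerian circuit exists iff graph is connected and all vertices have even degree
  - Eulerian path exists iff graph is connected and has 0 or 2 odd-degree vertices

Graph is connected with 0 odd-degree vertices.
Both Eulerian circuit and Eulerian path exist.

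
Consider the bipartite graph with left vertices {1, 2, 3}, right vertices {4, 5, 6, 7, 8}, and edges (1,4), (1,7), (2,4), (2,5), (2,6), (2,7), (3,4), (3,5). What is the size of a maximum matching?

Step 1: List the neighbors of each left vertex:
  1: 4, 7
  2: 4, 5, 6, 7
  3: 4, 5

Step 2: Greedily match left vertices, then look for augmenting paths:
  Match 1 -- 7
  Match 2 -- 5
  Match 3 -- 4
  No augmenting path remains.

Step 3: Verify this is maximum:
  Matching size 3 = min(|L|, |R|) = min(3, 5), which is an upper bound, so this matching is maximum.

Maximum matching: {(1,7), (2,5), (3,4)}
Size: 3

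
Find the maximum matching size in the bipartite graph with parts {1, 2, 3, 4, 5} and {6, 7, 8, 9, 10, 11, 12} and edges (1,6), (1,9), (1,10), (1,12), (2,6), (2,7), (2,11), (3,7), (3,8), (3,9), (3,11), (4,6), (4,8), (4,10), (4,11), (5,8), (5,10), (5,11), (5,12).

Step 1: List the neighbors of each left vertex:
  1: 6, 9, 10, 12
  2: 6, 7, 11
  3: 7, 8, 9, 11
  4: 6, 8, 10, 11
  5: 8, 10, 11, 12

Step 2: Greedily match left vertices, then look for augmenting paths:
  Match 1 -- 6
  Match 2 -- 7
  Match 3 -- 8
  Match 4 -- 10
  Match 5 -- 11
  No augmenting path remains.

Step 3: Verify this is maximum:
  Matching size 5 = min(|L|, |R|) = min(5, 7), which is an upper bound, so this matching is maximum.

Maximum matching: {(1,6), (2,7), (3,8), (4,10), (5,11)}
Size: 5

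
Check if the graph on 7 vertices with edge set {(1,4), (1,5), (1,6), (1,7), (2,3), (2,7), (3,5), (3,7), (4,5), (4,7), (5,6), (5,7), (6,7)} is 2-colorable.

Step 1: Attempt 2-coloring using BFS:
  Start at vertex 1, assign color 0
  Color vertex 4 with color 1 (neighbor of 1)
  Color vertex 5 with color 1 (neighbor of 1)
  Color vertex 6 with color 1 (neighbor of 1)
  Color vertex 7 with color 1 (neighbor of 1)

Step 2: Conflict found! Vertices 4 and 5 are adjacent but have the same color.
This means the graph contains an odd cycle.

The graph is NOT bipartite.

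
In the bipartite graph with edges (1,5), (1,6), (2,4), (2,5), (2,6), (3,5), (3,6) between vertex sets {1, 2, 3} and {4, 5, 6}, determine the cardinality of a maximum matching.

Step 1: List the neighbors of each left vertex:
  1: 5, 6
  2: 4, 5, 6
  3: 5, 6

Step 2: Greedily match left vertices, then look for augmenting paths:
  Match 1 -- 5
  Match 2 -- 4
  Match 3 -- 6
  No augmenting path remains.

Step 3: Verify this is maximum:
  Matching size 3 = min(|L|, |R|) = min(3, 3), which is an upper bound, so this matching is maximum.

Maximum matching: {(1,5), (2,4), (3,6)}
Size: 3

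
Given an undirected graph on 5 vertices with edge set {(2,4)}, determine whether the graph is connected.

Step 1: Build adjacency list from edges:
  1: (none)
  2: 4
  3: (none)
  4: 2
  5: (none)

Step 2: Run BFS/DFS from vertex 1:
  Visited: {1}
  Reached 1 of 5 vertices

Step 3: Only 1 of 5 vertices reached. Graph is disconnected.
Connected components: {1}, {2, 4}, {3}, {5}
Answer: No, the graph is not connected (4 components).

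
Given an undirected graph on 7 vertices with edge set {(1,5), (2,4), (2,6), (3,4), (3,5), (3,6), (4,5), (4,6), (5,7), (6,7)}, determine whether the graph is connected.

Step 1: Build adjacency list from edges:
  1: 5
  2: 4, 6
  3: 4, 5, 6
  4: 2, 3, 5, 6
  5: 1, 3, 4, 7
  6: 2, 3, 4, 7
  7: 5, 6

Step 2: Run BFS/DFS from vertex 1:
  Visited: {1, 5, 3, 4, 7, 6, 2}
  Reached 7 of 7 vertices

Step 3: All 7 vertices reached from vertex 1, so the graph is connected.
Answer: Yes, the graph is connected.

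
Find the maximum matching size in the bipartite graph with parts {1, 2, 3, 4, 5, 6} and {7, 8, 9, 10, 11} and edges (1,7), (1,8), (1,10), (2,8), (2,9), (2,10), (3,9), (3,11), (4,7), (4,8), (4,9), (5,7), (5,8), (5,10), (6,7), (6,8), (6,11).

Step 1: List the neighbors of each left vertex:
  1: 7, 8, 10
  2: 8, 9, 10
  3: 9, 11
  4: 7, 8, 9
  5: 7, 8, 10
  6: 7, 8, 11

Step 2: Greedily match left vertices, then look for augmenting paths:
  Match 1 -- 7
  Match 2 -- 8
  Match 3 -- 9
  Match 5 -- 10
  Match 6 -- 11
  No augmenting path remains.

Step 3: Verify this is maximum:
  Matching size 5 = min(|L|, |R|) = min(6, 5), which is an upper bound, so this matching is maximum.

Maximum matching: {(1,7), (2,8), (3,9), (5,10), (6,11)}
Size: 5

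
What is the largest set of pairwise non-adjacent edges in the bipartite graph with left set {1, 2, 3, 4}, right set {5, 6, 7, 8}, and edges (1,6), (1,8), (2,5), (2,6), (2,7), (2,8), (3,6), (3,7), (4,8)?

Step 1: List the neighbors of each left vertex:
  1: 6, 8
  2: 5, 6, 7, 8
  3: 6, 7
  4: 8

Step 2: Greedily match left vertices, then look for augmenting paths:
  Match 1 -- 6
  Match 2 -- 5
  Match 3 -- 7
  Match 4 -- 8
  No augmenting path remains.

Step 3: Verify this is maximum:
  Matching size 4 = min(|L|, |R|) = min(4, 4), which is an upper bound, so this matching is maximum.

Maximum matching: {(1,6), (2,5), (3,7), (4,8)}
Size: 4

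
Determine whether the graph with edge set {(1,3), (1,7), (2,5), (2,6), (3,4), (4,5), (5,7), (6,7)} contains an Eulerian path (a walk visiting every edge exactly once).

Step 1: Find the degree of each vertex:
  deg(1) = 2
  deg(2) = 2
  deg(3) = 2
  deg(4) = 2
  deg(5) = 3
  deg(6) = 2
  deg(7) = 3

Step 2: Count vertices with odd degree:
  Odd-degree vertices: 5, 7 (2 total)

Step 3: Apply Euler's theorem:
  - Eulerian circuit exists iff graph is connected and all vertices have even degree
  - Eulerian path exists iff graph is connected and has 0 or 2 odd-degree vertices

Graph is connected with exactly 2 odd-degree vertices (5, 7).
Eulerian path exists (starting and ending at the odd-degree vertices), but no Eulerian circuit.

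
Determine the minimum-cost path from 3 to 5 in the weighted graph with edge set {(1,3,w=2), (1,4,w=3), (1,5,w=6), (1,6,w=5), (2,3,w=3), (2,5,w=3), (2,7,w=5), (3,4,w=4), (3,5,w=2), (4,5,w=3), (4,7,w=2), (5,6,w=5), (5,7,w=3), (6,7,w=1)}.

Step 1: Build adjacency list with weights:
  1: 3(w=2), 4(w=3), 5(w=6), 6(w=5)
  2: 3(w=3), 5(w=3), 7(w=5)
  3: 1(w=2), 2(w=3), 4(w=4), 5(w=2)
  4: 1(w=3), 3(w=4), 5(w=3), 7(w=2)
  5: 1(w=6), 2(w=3), 3(w=2), 4(w=3), 6(w=5), 7(w=3)
  6: 1(w=5), 5(w=5), 7(w=1)
  7: 2(w=5), 4(w=2), 5(w=3), 6(w=1)

Step 2: Apply Dijkstra's algorithm from vertex 3:
  Visit vertex 3 (distance=0)
    Update dist[1] = 2
    Update dist[2] = 3
    Update dist[4] = 4
    Update dist[5] = 2
  Visit vertex 1 (distance=2)
    Update dist[6] = 7
  Visit vertex 5 (distance=2)
    Update dist[7] = 5

Step 3: Shortest path: 3 -> 5
Total weight: 2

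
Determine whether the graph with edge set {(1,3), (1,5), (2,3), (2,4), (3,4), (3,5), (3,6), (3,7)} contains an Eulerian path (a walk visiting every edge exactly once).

Step 1: Find the degree of each vertex:
  deg(1) = 2
  deg(2) = 2
  deg(3) = 6
  deg(4) = 2
  deg(5) = 2
  deg(6) = 1
  deg(7) = 1

Step 2: Count vertices with odd degree:
  Odd-degree vertices: 6, 7 (2 total)

Step 3: Apply Euler's theorem:
  - Eulerian circuit exists iff graph is connected and all vertices have even degree
  - Eulerian path exists iff graph is connected and has 0 or 2 odd-degree vertices

Graph is connected with exactly 2 odd-degree vertices (6, 7).
Eulerian path exists (starting and ending at the odd-degree vertices), but no Eulerian circuit.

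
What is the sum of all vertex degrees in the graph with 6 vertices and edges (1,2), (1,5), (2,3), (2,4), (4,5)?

Step 1: Count edges incident to each vertex:
  deg(1) = 2 (neighbors: 2, 5)
  deg(2) = 3 (neighbors: 1, 3, 4)
  deg(3) = 1 (neighbors: 2)
  deg(4) = 2 (neighbors: 2, 5)
  deg(5) = 2 (neighbors: 1, 4)
  deg(6) = 0 (neighbors: none)

Step 2: Sum all degrees:
  2 + 3 + 1 + 2 + 2 + 0 = 10

Verification: sum of degrees = 2 * |E| = 2 * 5 = 10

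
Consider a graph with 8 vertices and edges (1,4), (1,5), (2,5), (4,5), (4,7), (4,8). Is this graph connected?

Step 1: Build adjacency list from edges:
  1: 4, 5
  2: 5
  3: (none)
  4: 1, 5, 7, 8
  5: 1, 2, 4
  6: (none)
  7: 4
  8: 4

Step 2: Run BFS/DFS from vertex 1:
  Visited: {1, 4, 5, 7, 8, 2}
  Reached 6 of 8 vertices

Step 3: Only 6 of 8 vertices reached. Graph is disconnected.
Connected components: {1, 2, 4, 5, 7, 8}, {3}, {6}
Answer: No, the graph is not connected (3 components).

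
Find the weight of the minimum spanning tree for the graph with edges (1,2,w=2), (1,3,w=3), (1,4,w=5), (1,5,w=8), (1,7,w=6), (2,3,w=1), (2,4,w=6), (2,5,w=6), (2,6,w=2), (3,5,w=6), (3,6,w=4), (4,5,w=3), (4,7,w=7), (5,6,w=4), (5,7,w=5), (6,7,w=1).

Apply Kruskal's algorithm (sort edges by weight, add if no cycle):

Sorted edges by weight:
  (2,3) w=1
  (6,7) w=1
  (1,2) w=2
  (2,6) w=2
  (1,3) w=3
  (4,5) w=3
  (3,6) w=4
  (5,6) w=4
  (1,4) w=5
  (5,7) w=5
  (1,7) w=6
  (2,5) w=6
  (2,4) w=6
  (3,5) w=6
  (4,7) w=7
  (1,5) w=8

Add edge (2,3) w=1 -- no cycle. Running total: 1
Add edge (6,7) w=1 -- no cycle. Running total: 2
Add edge (1,2) w=2 -- no cycle. Running total: 4
Add edge (2,6) w=2 -- no cycle. Running total: 6
Skip edge (1,3) w=3 -- would create cycle
Add edge (4,5) w=3 -- no cycle. Running total: 9
Skip edge (3,6) w=4 -- would create cycle
Add edge (5,6) w=4 -- no cycle. Running total: 13

MST edges: (2,3,w=1), (6,7,w=1), (1,2,w=2), (2,6,w=2), (4,5,w=3), (5,6,w=4)
Total MST weight: 1 + 1 + 2 + 2 + 3 + 4 = 13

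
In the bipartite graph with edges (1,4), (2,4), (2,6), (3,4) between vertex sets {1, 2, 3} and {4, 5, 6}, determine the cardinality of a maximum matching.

Step 1: List the neighbors of each left vertex:
  1: 4
  2: 4, 6
  3: 4

Step 2: Greedily match left vertices, then look for augmenting paths:
  Match 1 -- 4
  Match 2 -- 6
  No augmenting path remains.

Step 3: Verify this is maximum:
  Matching has size 2. The vertex set {2, 4} covers every edge and has size 2; any matching has at most one edge per cover vertex, so 2 is maximum (König's theorem).

Maximum matching: {(1,4), (2,6)}
Size: 2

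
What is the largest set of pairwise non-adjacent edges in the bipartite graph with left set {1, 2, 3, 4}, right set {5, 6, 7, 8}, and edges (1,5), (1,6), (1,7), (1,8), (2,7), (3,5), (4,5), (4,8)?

Step 1: List the neighbors of each left vertex:
  1: 5, 6, 7, 8
  2: 7
  3: 5
  4: 5, 8

Step 2: Greedily match left vertices, then look for augmenting paths:
  Match 1 -- 6
  Match 2 -- 7
  Match 3 -- 5
  Match 4 -- 8
  No augmenting path remains.

Step 3: Verify this is maximum:
  Matching size 4 = min(|L|, |R|) = min(4, 4), which is an upper bound, so this matching is maximum.

Maximum matching: {(1,6), (2,7), (3,5), (4,8)}
Size: 4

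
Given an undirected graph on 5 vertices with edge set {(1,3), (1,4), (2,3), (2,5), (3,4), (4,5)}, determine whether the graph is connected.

Step 1: Build adjacency list from edges:
  1: 3, 4
  2: 3, 5
  3: 1, 2, 4
  4: 1, 3, 5
  5: 2, 4

Step 2: Run BFS/DFS from vertex 1:
  Visited: {1, 3, 4, 2, 5}
  Reached 5 of 5 vertices

Step 3: All 5 vertices reached from vertex 1, so the graph is connected.
Answer: Yes, the graph is connected.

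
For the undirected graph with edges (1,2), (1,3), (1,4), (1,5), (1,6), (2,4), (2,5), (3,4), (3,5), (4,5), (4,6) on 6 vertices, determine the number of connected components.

Step 1: Build adjacency list from edges:
  1: 2, 3, 4, 5, 6
  2: 1, 4, 5
  3: 1, 4, 5
  4: 1, 2, 3, 5, 6
  5: 1, 2, 3, 4
  6: 1, 4

Step 2: Run BFS/DFS from vertex 1:
  Visited: {1, 2, 3, 4, 5, 6}
  Reached 6 of 6 vertices

Step 3: All 6 vertices reached from vertex 1, so the graph is connected.
Number of connected components: 1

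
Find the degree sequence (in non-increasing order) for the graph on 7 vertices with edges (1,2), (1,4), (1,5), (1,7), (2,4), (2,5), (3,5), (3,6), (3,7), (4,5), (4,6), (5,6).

Step 1: Count edges incident to each vertex:
  deg(1) = 4 (neighbors: 2, 4, 5, 7)
  deg(2) = 3 (neighbors: 1, 4, 5)
  deg(3) = 3 (neighbors: 5, 6, 7)
  deg(4) = 4 (neighbors: 1, 2, 5, 6)
  deg(5) = 5 (neighbors: 1, 2, 3, 4, 6)
  deg(6) = 3 (neighbors: 3, 4, 5)
  deg(7) = 2 (neighbors: 1, 3)

Step 2: Sort degrees in non-increasing order:
  Degrees: [4, 3, 3, 4, 5, 3, 2] -> sorted: [5, 4, 4, 3, 3, 3, 2]

Degree sequence: [5, 4, 4, 3, 3, 3, 2]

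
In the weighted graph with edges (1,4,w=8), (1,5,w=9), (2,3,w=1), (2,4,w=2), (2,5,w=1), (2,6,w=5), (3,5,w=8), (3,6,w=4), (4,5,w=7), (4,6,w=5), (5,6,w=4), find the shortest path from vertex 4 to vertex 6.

Step 1: Build adjacency list with weights:
  1: 4(w=8), 5(w=9)
  2: 3(w=1), 4(w=2), 5(w=1), 6(w=5)
  3: 2(w=1), 5(w=8), 6(w=4)
  4: 1(w=8), 2(w=2), 5(w=7), 6(w=5)
  5: 1(w=9), 2(w=1), 3(w=8), 4(w=7), 6(w=4)
  6: 2(w=5), 3(w=4), 4(w=5), 5(w=4)

Step 2: Apply Dijkstra's algorithm from vertex 4:
  Visit vertex 4 (distance=0)
    Update dist[1] = 8
    Update dist[2] = 2
    Update dist[5] = 7
    Update dist[6] = 5
  Visit vertex 2 (distance=2)
    Update dist[3] = 3
    Update dist[5] = 3
  Visit vertex 3 (distance=3)
  Visit vertex 5 (distance=3)
  Visit vertex 6 (distance=5)

Step 3: Shortest path: 4 -> 6
Total weight: 5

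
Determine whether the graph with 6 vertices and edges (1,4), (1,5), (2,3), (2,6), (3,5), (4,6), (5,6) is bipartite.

Step 1: Attempt 2-coloring using BFS:
  Start at vertex 1, assign color 0
  Color vertex 4 with color 1 (neighbor of 1)
  Color vertex 5 with color 1 (neighbor of 1)
  Color vertex 6 with color 0 (neighbor of 4)
  Color vertex 3 with color 0 (neighbor of 5)
  Color vertex 2 with color 1 (neighbor of 6)

Step 2: 2-coloring succeeded. No conflicts found.
  Set A (color 0): {1, 3, 6}
  Set B (color 1): {2, 4, 5}

The graph is bipartite with partition {1, 3, 6}, {2, 4, 5}.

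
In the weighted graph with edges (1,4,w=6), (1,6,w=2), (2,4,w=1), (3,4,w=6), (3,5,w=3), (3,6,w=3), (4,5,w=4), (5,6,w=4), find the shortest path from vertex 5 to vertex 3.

Step 1: Build adjacency list with weights:
  1: 4(w=6), 6(w=2)
  2: 4(w=1)
  3: 4(w=6), 5(w=3), 6(w=3)
  4: 1(w=6), 2(w=1), 3(w=6), 5(w=4)
  5: 3(w=3), 4(w=4), 6(w=4)
  6: 1(w=2), 3(w=3), 5(w=4)

Step 2: Apply Dijkstra's algorithm from vertex 5:
  Visit vertex 5 (distance=0)
    Update dist[3] = 3
    Update dist[4] = 4
    Update dist[6] = 4
  Visit vertex 3 (distance=3)

Step 3: Shortest path: 5 -> 3
Total weight: 3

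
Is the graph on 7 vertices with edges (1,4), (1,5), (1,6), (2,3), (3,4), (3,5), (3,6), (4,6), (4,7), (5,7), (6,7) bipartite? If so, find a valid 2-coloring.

Step 1: Attempt 2-coloring using BFS:
  Start at vertex 1, assign color 0
  Color vertex 4 with color 1 (neighbor of 1)
  Color vertex 5 with color 1 (neighbor of 1)
  Color vertex 6 with color 1 (neighbor of 1)
  Color vertex 3 with color 0 (neighbor of 4)

Step 2: Conflict found! Vertices 4 and 6 are adjacent but have the same color.
This means the graph contains an odd cycle.

The graph is NOT bipartite.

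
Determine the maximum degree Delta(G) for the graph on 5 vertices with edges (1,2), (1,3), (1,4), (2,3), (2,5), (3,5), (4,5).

Step 1: Count edges incident to each vertex:
  deg(1) = 3 (neighbors: 2, 3, 4)
  deg(2) = 3 (neighbors: 1, 3, 5)
  deg(3) = 3 (neighbors: 1, 2, 5)
  deg(4) = 2 (neighbors: 1, 5)
  deg(5) = 3 (neighbors: 2, 3, 4)

Step 2: Find maximum:
  max(3, 3, 3, 2, 3) = 3 (vertex 1)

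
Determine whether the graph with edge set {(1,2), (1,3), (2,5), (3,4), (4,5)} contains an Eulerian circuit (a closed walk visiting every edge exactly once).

Step 1: Find the degree of each vertex:
  deg(1) = 2
  deg(2) = 2
  deg(3) = 2
  deg(4) = 2
  deg(5) = 2

Step 2: Count vertices with odd degree:
  All vertices have even degree (0 odd-degree vertices)

Step 3: Apply Euler's theorem:
  - Eulerian circuit exists iff graph is connected and all vertices have even degree
  - Eulerian path exists iff graph is connected and has 0 or 2 odd-degree vertices

Graph is connected with 0 odd-degree vertices.
Both Eulerian circuit and Eulerian path exist.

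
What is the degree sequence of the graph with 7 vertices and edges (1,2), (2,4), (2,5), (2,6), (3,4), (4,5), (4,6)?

Step 1: Count edges incident to each vertex:
  deg(1) = 1 (neighbors: 2)
  deg(2) = 4 (neighbors: 1, 4, 5, 6)
  deg(3) = 1 (neighbors: 4)
  deg(4) = 4 (neighbors: 2, 3, 5, 6)
  deg(5) = 2 (neighbors: 2, 4)
  deg(6) = 2 (neighbors: 2, 4)
  deg(7) = 0 (neighbors: none)

Step 2: Sort degrees in non-increasing order:
  Degrees: [1, 4, 1, 4, 2, 2, 0] -> sorted: [4, 4, 2, 2, 1, 1, 0]

Degree sequence: [4, 4, 2, 2, 1, 1, 0]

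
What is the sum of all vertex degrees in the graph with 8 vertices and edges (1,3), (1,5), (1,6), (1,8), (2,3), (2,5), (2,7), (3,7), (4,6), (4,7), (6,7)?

Step 1: Count edges incident to each vertex:
  deg(1) = 4 (neighbors: 3, 5, 6, 8)
  deg(2) = 3 (neighbors: 3, 5, 7)
  deg(3) = 3 (neighbors: 1, 2, 7)
  deg(4) = 2 (neighbors: 6, 7)
  deg(5) = 2 (neighbors: 1, 2)
  deg(6) = 3 (neighbors: 1, 4, 7)
  deg(7) = 4 (neighbors: 2, 3, 4, 6)
  deg(8) = 1 (neighbors: 1)

Step 2: Sum all degrees:
  4 + 3 + 3 + 2 + 2 + 3 + 4 + 1 = 22

Verification: sum of degrees = 2 * |E| = 2 * 11 = 22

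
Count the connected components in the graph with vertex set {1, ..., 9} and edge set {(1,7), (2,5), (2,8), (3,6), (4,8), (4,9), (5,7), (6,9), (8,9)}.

Step 1: Build adjacency list from edges:
  1: 7
  2: 5, 8
  3: 6
  4: 8, 9
  5: 2, 7
  6: 3, 9
  7: 1, 5
  8: 2, 4, 9
  9: 4, 6, 8

Step 2: Run BFS/DFS from vertex 1:
  Visited: {1, 7, 5, 2, 8, 4, 9, 6, 3}
  Reached 9 of 9 vertices

Step 3: All 9 vertices reached from vertex 1, so the graph is connected.
Number of connected components: 1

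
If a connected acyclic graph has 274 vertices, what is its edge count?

A tree on n vertices always has exactly n - 1 edges.
For n = 274: edges = 274 - 1 = 273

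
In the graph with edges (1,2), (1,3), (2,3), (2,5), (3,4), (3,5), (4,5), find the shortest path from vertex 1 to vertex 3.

Step 1: Build adjacency list:
  1: 2, 3
  2: 1, 3, 5
  3: 1, 2, 4, 5
  4: 3, 5
  5: 2, 3, 4

Step 2: BFS from vertex 1 to find shortest path to 3:
  vertex 2 reached at distance 1
  vertex 3 reached at distance 1

Step 3: Shortest path: 1 -> 3
Path length: 1 edge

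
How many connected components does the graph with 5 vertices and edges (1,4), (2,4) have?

Step 1: Build adjacency list from edges:
  1: 4
  2: 4
  3: (none)
  4: 1, 2
  5: (none)

Step 2: Run BFS/DFS from vertex 1:
  Visited: {1, 4, 2}
  Reached 3 of 5 vertices

Step 3: Only 3 of 5 vertices reached. Graph is disconnected.
Connected components: {1, 2, 4}, {3}, {5}
Number of connected components: 3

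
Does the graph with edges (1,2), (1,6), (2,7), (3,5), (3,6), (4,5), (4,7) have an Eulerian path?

Step 1: Find the degree of each vertex:
  deg(1) = 2
  deg(2) = 2
  deg(3) = 2
  deg(4) = 2
  deg(5) = 2
  deg(6) = 2
  deg(7) = 2

Step 2: Count vertices with odd degree:
  All vertices have even degree (0 odd-degree vertices)

Step 3: Apply Euler's theorem:
  - Eulerian circuit exists iff graph is connected and all vertices have even degree
  - Eulerian path exists iff graph is connected and has 0 or 2 odd-degree vertices

Graph is connected with 0 odd-degree vertices.
Both Eulerian circuit and Eulerian path exist.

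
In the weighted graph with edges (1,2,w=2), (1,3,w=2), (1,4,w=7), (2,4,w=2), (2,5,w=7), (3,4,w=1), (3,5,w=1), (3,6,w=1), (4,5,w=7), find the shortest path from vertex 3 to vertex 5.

Step 1: Build adjacency list with weights:
  1: 2(w=2), 3(w=2), 4(w=7)
  2: 1(w=2), 4(w=2), 5(w=7)
  3: 1(w=2), 4(w=1), 5(w=1), 6(w=1)
  4: 1(w=7), 2(w=2), 3(w=1), 5(w=7)
  5: 2(w=7), 3(w=1), 4(w=7)
  6: 3(w=1)

Step 2: Apply Dijkstra's algorithm from vertex 3:
  Visit vertex 3 (distance=0)
    Update dist[1] = 2
    Update dist[4] = 1
    Update dist[5] = 1
    Update dist[6] = 1
  Visit vertex 4 (distance=1)
    Update dist[2] = 3
  Visit vertex 5 (distance=1)

Step 3: Shortest path: 3 -> 5
Total weight: 1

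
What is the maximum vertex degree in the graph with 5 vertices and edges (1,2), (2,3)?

Step 1: Count edges incident to each vertex:
  deg(1) = 1 (neighbors: 2)
  deg(2) = 2 (neighbors: 1, 3)
  deg(3) = 1 (neighbors: 2)
  deg(4) = 0 (neighbors: none)
  deg(5) = 0 (neighbors: none)

Step 2: Find maximum:
  max(1, 2, 1, 0, 0) = 2 (vertex 2)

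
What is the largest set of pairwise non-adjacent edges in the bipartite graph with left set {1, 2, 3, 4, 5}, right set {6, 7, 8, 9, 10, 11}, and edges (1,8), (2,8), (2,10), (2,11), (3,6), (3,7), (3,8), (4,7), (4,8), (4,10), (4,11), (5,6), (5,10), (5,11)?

Step 1: List the neighbors of each left vertex:
  1: 8
  2: 8, 10, 11
  3: 6, 7, 8
  4: 7, 8, 10, 11
  5: 6, 10, 11

Step 2: Greedily match left vertices, then look for augmenting paths:
  Match 1 -- 8
  Match 2 -- 10
  Match 3 -- 6
  Match 4 -- 7
  Match 5 -- 11
  No augmenting path remains.

Step 3: Verify this is maximum:
  Matching size 5 = min(|L|, |R|) = min(5, 6), which is an upper bound, so this matching is maximum.

Maximum matching: {(1,8), (2,10), (3,6), (4,7), (5,11)}
Size: 5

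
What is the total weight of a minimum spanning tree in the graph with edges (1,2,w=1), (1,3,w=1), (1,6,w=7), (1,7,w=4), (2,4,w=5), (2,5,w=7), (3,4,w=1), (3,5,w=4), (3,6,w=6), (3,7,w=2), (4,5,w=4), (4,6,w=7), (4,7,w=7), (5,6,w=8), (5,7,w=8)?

Apply Kruskal's algorithm (sort edges by weight, add if no cycle):

Sorted edges by weight:
  (1,2) w=1
  (1,3) w=1
  (3,4) w=1
  (3,7) w=2
  (1,7) w=4
  (3,5) w=4
  (4,5) w=4
  (2,4) w=5
  (3,6) w=6
  (1,6) w=7
  (2,5) w=7
  (4,6) w=7
  (4,7) w=7
  (5,6) w=8
  (5,7) w=8

Add edge (1,2) w=1 -- no cycle. Running total: 1
Add edge (1,3) w=1 -- no cycle. Running total: 2
Add edge (3,4) w=1 -- no cycle. Running total: 3
Add edge (3,7) w=2 -- no cycle. Running total: 5
Skip edge (1,7) w=4 -- would create cycle
Add edge (3,5) w=4 -- no cycle. Running total: 9
Skip edge (4,5) w=4 -- would create cycle
Skip edge (2,4) w=5 -- would create cycle
Add edge (3,6) w=6 -- no cycle. Running total: 15

MST edges: (1,2,w=1), (1,3,w=1), (3,4,w=1), (3,7,w=2), (3,5,w=4), (3,6,w=6)
Total MST weight: 1 + 1 + 1 + 2 + 4 + 6 = 15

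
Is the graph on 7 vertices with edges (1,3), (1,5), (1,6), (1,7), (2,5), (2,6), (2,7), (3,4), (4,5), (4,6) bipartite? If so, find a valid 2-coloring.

Step 1: Attempt 2-coloring using BFS:
  Start at vertex 1, assign color 0
  Color vertex 3 with color 1 (neighbor of 1)
  Color vertex 5 with color 1 (neighbor of 1)
  Color vertex 6 with color 1 (neighbor of 1)
  Color vertex 7 with color 1 (neighbor of 1)
  Color vertex 4 with color 0 (neighbor of 3)
  Color vertex 2 with color 0 (neighbor of 5)

Step 2: 2-coloring succeeded. No conflicts found.
  Set A (color 0): {1, 2, 4}
  Set B (color 1): {3, 5, 6, 7}

The graph is bipartite with partition {1, 2, 4}, {3, 5, 6, 7}.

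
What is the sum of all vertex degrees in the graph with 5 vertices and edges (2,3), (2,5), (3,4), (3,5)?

Step 1: Count edges incident to each vertex:
  deg(1) = 0 (neighbors: none)
  deg(2) = 2 (neighbors: 3, 5)
  deg(3) = 3 (neighbors: 2, 4, 5)
  deg(4) = 1 (neighbors: 3)
  deg(5) = 2 (neighbors: 2, 3)

Step 2: Sum all degrees:
  0 + 2 + 3 + 1 + 2 = 8

Verification: sum of degrees = 2 * |E| = 2 * 4 = 8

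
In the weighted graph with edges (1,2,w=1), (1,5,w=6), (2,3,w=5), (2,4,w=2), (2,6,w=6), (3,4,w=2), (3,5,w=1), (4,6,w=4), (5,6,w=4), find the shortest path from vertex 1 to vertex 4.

Step 1: Build adjacency list with weights:
  1: 2(w=1), 5(w=6)
  2: 1(w=1), 3(w=5), 4(w=2), 6(w=6)
  3: 2(w=5), 4(w=2), 5(w=1)
  4: 2(w=2), 3(w=2), 6(w=4)
  5: 1(w=6), 3(w=1), 6(w=4)
  6: 2(w=6), 4(w=4), 5(w=4)

Step 2: Apply Dijkstra's algorithm from vertex 1:
  Visit vertex 1 (distance=0)
    Update dist[2] = 1
    Update dist[5] = 6
  Visit vertex 2 (distance=1)
    Update dist[3] = 6
    Update dist[4] = 3
    Update dist[6] = 7
  Visit vertex 4 (distance=3)
    Update dist[3] = 5

Step 3: Shortest path: 1 -> 2 -> 4
Total weight: 1 + 2 = 3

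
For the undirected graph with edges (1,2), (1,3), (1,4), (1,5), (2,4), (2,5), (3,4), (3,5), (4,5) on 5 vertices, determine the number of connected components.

Step 1: Build adjacency list from edges:
  1: 2, 3, 4, 5
  2: 1, 4, 5
  3: 1, 4, 5
  4: 1, 2, 3, 5
  5: 1, 2, 3, 4

Step 2: Run BFS/DFS from vertex 1:
  Visited: {1, 2, 3, 4, 5}
  Reached 5 of 5 vertices

Step 3: All 5 vertices reached from vertex 1, so the graph is connected.
Number of connected components: 1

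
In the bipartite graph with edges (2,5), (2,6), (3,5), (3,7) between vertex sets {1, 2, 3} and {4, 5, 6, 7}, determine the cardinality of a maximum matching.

Step 1: List the neighbors of each left vertex:
  1: (none)
  2: 5, 6
  3: 5, 7

Step 2: Greedily match left vertices, then look for augmenting paths:
  Match 2 -- 5
  Match 3 -- 7
  No augmenting path remains.

Step 3: Verify this is maximum:
  Matching has size 2. The vertex set {2, 3} covers every edge and has size 2; any matching has at most one edge per cover vertex, so 2 is maximum (König's theorem).

Maximum matching: {(2,5), (3,7)}
Size: 2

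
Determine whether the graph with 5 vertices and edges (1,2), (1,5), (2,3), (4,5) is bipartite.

Step 1: Attempt 2-coloring using BFS:
  Start at vertex 1, assign color 0
  Color vertex 2 with color 1 (neighbor of 1)
  Color vertex 5 with color 1 (neighbor of 1)
  Color vertex 3 with color 0 (neighbor of 2)
  Color vertex 4 with color 0 (neighbor of 5)

Step 2: 2-coloring succeeded. No conflicts found.
  Set A (color 0): {1, 3, 4}
  Set B (color 1): {2, 5}

The graph is bipartite with partition {1, 3, 4}, {2, 5}.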